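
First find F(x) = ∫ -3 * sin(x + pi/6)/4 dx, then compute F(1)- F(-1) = -3*sin(1)/4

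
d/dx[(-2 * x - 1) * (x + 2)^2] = -6*x^2 - 18*x - 12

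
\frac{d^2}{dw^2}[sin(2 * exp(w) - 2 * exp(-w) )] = 2*(-2*exp(4*w)*sin(2*exp(w) - 2*exp(-w)) + exp(3*w)*cos(2*exp(w) - 2*exp(-w)) - 4*exp(2*w)*sin(2*exp(w) - 2*exp(-w)) - exp(w)*cos(2*exp(w) - 2*exp(-w)) - 2*sin(2*exp(w) - 2*exp(-w)))*exp(-2*w)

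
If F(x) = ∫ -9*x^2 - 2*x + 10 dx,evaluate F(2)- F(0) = -8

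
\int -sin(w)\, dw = cos(w) + C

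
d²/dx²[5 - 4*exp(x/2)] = -exp(x/2)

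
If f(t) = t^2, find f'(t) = 2*t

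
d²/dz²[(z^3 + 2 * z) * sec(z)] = (-z^3 + 2*z^3/cos(z)^2 + 6*z^2*sin(z)/cos(z) + 4*z + 4*z/cos(z)^2 + 4*sin(z)/cos(z))/cos(z)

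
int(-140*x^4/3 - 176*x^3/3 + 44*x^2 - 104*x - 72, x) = -28*x^5/3 - 44*x^4/3 + 44*x^3/3 - 52*x^2 - 72*x + C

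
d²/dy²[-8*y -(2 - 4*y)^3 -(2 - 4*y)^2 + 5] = 384*y - 224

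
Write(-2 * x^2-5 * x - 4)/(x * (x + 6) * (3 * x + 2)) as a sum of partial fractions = 7/(16*(3*x + 2)) - 23/(48*(x + 6)) - 1/(3*x)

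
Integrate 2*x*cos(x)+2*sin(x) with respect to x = 2*x*sin(x) + C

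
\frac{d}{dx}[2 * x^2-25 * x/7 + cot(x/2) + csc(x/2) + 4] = 4*x - cot(x/2)^2/2 - cot(x/2)*csc(x/2)/2 - 57/14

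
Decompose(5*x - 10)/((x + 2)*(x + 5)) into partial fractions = 35/(3*(x + 5)) - 20/(3*(x + 2))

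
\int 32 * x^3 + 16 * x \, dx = 8*x^4 + 8*x^2 + C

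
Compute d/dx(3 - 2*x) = -2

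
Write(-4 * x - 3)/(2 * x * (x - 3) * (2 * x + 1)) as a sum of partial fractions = -2/(7*(2*x + 1)) - 5/(14*(x - 3)) + 1/(2*x)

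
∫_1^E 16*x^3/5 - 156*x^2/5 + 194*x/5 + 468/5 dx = -526/5 - 12*exp(2) + (-2*exp(2) + 3 + 13*E)^2/5 + 78*E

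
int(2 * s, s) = s^2 + C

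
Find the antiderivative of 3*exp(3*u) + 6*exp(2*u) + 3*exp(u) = (exp(u) + 1)^3 + C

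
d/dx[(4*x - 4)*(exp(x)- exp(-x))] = (4*x*exp(2*x) + 4*x - 8)*exp(-x)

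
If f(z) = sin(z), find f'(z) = cos(z)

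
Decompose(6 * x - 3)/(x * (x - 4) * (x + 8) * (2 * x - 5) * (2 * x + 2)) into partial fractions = -32/(735*(2*x - 5)) - 17/(9408*(x + 8)) + 9/(490*(x + 1)) + 7/(480*(x - 4)) - 3/(320*x)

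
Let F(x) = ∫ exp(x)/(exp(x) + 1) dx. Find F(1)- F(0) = -log(6) + log(3 + 3*E)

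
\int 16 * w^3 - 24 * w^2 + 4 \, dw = 4*w^4 - 8*w^3 + 4*w + C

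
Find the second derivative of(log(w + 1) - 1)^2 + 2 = (4 - 2*log(w + 1))/(w^2 + 2*w + 1)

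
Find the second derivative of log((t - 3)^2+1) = (-2*t^2 + 12*t - 16)/(t^4 - 12*t^3 + 56*t^2 - 120*t + 100)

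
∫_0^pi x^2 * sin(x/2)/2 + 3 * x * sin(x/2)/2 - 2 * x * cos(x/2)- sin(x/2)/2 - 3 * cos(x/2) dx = -1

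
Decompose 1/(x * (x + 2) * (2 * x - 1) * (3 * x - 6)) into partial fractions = -8/(45*(2*x - 1)) - 1/(120*(x + 2)) + 1/(72*(x - 2)) + 1/(12*x)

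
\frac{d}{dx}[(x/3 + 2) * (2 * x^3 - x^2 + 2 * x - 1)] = 8*x^3/3 + 11*x^2 - 8*x/3 + 11/3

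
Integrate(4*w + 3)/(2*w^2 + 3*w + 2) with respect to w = log(2*w^2 + 3*w + 2) + C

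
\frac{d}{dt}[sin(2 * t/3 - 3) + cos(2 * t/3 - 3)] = -2*sin(2*t/3 - 3)/3 + 2*cos(2*t/3 - 3)/3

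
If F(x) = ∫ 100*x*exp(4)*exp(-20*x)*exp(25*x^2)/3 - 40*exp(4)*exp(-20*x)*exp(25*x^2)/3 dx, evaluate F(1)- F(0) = -2*exp(4)/3 + 2*exp(9)/3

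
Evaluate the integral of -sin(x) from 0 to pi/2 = -1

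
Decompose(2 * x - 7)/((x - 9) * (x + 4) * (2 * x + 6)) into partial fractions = -15/(26*(x + 4)) + 13/(24*(x + 3)) + 11/(312*(x - 9))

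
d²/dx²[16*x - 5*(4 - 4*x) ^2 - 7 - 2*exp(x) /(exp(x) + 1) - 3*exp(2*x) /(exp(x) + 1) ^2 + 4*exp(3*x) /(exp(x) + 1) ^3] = (-160*exp(5*x) - 804*exp(4*x) - 1568*exp(3*x) - 1614*exp(2*x) - 802*exp(x) - 160)/(exp(5*x) + 5*exp(4*x) + 10*exp(3*x) + 10*exp(2*x) + 5*exp(x) + 1)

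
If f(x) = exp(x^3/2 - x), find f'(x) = 3*x^2*exp(x^3/2 - x)/2 - exp(x^3/2 - x)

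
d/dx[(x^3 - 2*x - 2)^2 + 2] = 6*x^5 - 16*x^3 - 12*x^2 + 8*x + 8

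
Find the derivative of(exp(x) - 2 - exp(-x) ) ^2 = (2*exp(4*x) - 4*exp(3*x) - 4*exp(x) - 2)*exp(-2*x)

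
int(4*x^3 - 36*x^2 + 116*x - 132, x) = x^4 - 12*x^3 + 58*x^2 - 132*x + C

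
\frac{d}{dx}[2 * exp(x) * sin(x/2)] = (2*sin(x/2) + cos(x/2))*exp(x)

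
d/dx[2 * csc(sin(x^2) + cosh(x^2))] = -4*x*(cos(x^2) + sinh(x^2))*cos(sin(x^2) + cosh(x^2))/sin(sin(x^2) + cosh(x^2))^2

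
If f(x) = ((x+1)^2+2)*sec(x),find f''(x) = (-x^2 + 2*x^2/cos(x)^2 + 4*x*sin(x)/cos(x) - 2*x + 4*x/cos(x)^2 + 4*sin(x)/cos(x) - 1 + 6/cos(x)^2)/cos(x)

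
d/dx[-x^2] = -2*x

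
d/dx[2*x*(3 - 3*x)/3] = 2 - 4*x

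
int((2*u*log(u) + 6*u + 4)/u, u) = 2*(u + 2)*(log(u) + 2) + C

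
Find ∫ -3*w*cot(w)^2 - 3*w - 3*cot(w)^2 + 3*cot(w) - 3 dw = (3*w + 3)*cot(w) + C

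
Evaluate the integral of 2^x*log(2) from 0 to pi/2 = -1 + 2^(pi/2)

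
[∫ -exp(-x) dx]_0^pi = -1 + exp(-pi)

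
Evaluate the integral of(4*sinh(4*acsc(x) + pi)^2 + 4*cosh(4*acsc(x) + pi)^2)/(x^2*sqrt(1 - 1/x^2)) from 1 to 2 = -sinh(10*pi/3)/2 + sinh(6*pi)/2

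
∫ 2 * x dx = x^2 + C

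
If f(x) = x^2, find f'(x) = 2*x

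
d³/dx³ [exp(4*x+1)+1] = 64*exp(4*x + 1)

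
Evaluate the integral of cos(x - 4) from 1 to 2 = -sin(2) + sin(3)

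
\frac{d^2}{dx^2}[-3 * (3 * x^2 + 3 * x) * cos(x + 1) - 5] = 9*x^2*cos(x + 1) + 36*x*sin(x + 1) + 9*x*cos(x + 1) - 18*sqrt(2)*cos(x + pi/4 + 1)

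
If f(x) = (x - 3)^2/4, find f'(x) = x/2 - 3/2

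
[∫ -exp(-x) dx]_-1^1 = -E + exp(-1)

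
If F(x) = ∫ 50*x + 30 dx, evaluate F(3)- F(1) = 260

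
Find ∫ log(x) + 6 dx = x*(log(x) + 5) + C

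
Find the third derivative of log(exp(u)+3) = (-3*exp(2*u) + 9*exp(u))/(exp(3*u) + 9*exp(2*u) + 27*exp(u) + 27)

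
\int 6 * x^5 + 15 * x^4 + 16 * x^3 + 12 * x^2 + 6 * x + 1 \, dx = x^6 + 3*x^5 + 4*x^4 + 4*x^3 + 3*x^2 + x + C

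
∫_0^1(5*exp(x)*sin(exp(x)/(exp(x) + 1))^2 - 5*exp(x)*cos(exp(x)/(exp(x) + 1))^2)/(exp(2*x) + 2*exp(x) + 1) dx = -5*sin(2*E/(1 + E))/2 + 5*sin(1)/2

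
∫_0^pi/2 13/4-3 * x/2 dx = (-1 + 3*pi/8)*(3 - pi/2) + 3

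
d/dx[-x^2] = -2*x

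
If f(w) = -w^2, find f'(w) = -2*w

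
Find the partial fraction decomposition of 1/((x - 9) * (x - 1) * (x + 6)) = 1/(105*(x + 6)) - 1/(56*(x - 1)) + 1/(120*(x - 9))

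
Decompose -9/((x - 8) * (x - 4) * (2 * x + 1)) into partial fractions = -4/(17*(2*x + 1)) + 1/(4*(x - 4)) - 9/(68*(x - 8))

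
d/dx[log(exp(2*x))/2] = 1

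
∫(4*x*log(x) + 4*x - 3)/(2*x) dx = (4*x - 3)*log(x)/2 + C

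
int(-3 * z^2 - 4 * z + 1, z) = -z^3 - 2*z^2 + z + C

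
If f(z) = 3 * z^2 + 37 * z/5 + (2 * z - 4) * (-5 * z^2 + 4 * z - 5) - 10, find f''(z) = 62 - 60*z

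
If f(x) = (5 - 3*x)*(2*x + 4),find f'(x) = -12*x - 2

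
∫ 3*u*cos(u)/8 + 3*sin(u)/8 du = 3*u*sin(u)/8 + C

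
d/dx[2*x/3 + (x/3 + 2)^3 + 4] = x^2/9 + 4*x/3 + 14/3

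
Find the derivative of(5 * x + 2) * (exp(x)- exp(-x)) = (5*x*exp(2*x) + 5*x + 7*exp(2*x) - 3)*exp(-x)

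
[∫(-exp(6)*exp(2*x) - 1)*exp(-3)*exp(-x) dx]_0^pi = -exp(3 + pi) - exp(-3) + exp(-pi - 3) + exp(3)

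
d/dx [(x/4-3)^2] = x/8 - 3/2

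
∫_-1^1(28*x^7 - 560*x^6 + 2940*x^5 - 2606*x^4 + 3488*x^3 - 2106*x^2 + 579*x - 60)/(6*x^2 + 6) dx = -854/3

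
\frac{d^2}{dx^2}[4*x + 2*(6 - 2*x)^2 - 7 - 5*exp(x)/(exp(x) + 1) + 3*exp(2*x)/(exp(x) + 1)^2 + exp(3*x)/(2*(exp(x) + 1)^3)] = (32*exp(5*x) + 155*exp(4*x) + 351*exp(3*x) + 334*exp(2*x) + 150*exp(x) + 32)/(2*exp(5*x) + 10*exp(4*x) + 20*exp(3*x) + 20*exp(2*x) + 10*exp(x) + 2)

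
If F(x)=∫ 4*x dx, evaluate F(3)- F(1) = 16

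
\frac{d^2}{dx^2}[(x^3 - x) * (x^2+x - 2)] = 20*x^3 + 12*x^2 - 18*x - 2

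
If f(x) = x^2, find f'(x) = 2*x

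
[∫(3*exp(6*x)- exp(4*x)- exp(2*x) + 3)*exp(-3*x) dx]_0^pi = -2*exp(-pi) + 2*exp(pi) + (-exp(-pi) + exp(pi))^3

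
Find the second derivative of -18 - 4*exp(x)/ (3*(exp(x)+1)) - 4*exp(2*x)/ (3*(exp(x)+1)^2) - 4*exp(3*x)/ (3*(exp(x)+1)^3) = (24*exp(4*x) - 40*exp(3*x) - 20*exp(2*x) - 4*exp(x))/(3*exp(5*x) + 15*exp(4*x) + 30*exp(3*x) + 30*exp(2*x) + 15*exp(x) + 3)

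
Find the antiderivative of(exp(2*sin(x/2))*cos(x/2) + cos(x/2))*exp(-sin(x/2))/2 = 2*sinh(sin(x/2)) + C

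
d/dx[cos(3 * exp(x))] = -3*exp(x)*sin(3*exp(x))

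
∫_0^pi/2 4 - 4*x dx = -pi^2/2 + 2*pi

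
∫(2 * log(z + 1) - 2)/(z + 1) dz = (log(z + 1) - 1)^2 + C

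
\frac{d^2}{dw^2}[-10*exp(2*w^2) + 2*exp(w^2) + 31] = -160*w^2*exp(2*w^2) + 8*w^2*exp(w^2) - 40*exp(2*w^2) + 4*exp(w^2)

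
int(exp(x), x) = exp(x) + C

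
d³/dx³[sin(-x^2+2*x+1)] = 8*x^3*cos(-x^2 + 2*x + 1) - 24*x^2*cos(-x^2 + 2*x + 1) - 12*x*sin(-x^2 + 2*x + 1) + 24*x*cos(-x^2 + 2*x + 1) + 12*sin(-x^2 + 2*x + 1) - 8*cos(-x^2 + 2*x + 1)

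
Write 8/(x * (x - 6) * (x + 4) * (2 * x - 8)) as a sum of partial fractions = -1/(80*(x + 4)) - 1/(16*(x - 4)) + 1/(30*(x - 6)) + 1/(24*x)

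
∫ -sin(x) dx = cos(x) + C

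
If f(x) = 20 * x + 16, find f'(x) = 20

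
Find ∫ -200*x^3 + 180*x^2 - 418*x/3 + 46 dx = -50*x^4 + 60*x^3 - 209*x^2/3 + 46*x + C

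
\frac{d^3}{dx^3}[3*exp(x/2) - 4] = 3*exp(x/2)/8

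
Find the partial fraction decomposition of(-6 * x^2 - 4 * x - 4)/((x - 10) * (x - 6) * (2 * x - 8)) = -29/(6*(x - 4)) + 61/(4*(x - 6)) - 161/(12*(x - 10))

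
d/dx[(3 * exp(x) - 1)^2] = 18*exp(2*x) - 6*exp(x)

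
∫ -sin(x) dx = cos(x) + C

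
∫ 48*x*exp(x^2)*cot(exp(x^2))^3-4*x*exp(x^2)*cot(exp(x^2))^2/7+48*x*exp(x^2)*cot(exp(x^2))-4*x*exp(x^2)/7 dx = 2*(1 - 42*cot(exp(x^2)))*cot(exp(x^2))/7 + C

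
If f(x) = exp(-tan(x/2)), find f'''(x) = (-tan(x/2)^6 + 6*tan(x/2)^5 - 9*tan(x/2)^4 + 12*tan(x/2)^3 - 11*tan(x/2)^2 + 6*tan(x/2) - 3)*exp(-tan(x/2))/8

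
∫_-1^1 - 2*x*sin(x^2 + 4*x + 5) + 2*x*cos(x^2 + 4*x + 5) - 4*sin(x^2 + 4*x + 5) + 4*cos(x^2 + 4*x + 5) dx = -sin(2) + cos(10) + sin(10) - cos(2)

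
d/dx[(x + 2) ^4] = 4*x^3 + 24*x^2 + 48*x + 32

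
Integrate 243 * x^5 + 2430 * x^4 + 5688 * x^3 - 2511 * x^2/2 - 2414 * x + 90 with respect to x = 81*x^6/2 + 486*x^5 + 1422*x^4 - 837*x^3/2 - 1207*x^2 + 90*x + C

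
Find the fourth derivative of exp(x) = exp(x)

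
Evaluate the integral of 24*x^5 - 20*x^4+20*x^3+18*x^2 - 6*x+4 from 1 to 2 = 240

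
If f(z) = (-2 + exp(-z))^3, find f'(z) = (-12*exp(2*z) + 12*exp(z) - 3)*exp(-3*z)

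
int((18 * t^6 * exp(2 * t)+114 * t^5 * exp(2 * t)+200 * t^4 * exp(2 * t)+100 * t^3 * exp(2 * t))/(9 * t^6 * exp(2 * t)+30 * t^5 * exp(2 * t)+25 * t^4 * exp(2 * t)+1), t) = log(t^4*(3*t + 5)^2*exp(2*t) + 1) + C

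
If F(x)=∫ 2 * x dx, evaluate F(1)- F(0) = 1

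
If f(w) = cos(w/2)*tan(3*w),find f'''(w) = -27*sin(w/2)*tan(3*w)^3 - 215*sin(w/2)*tan(3*w)/8 + 162*cos(w/2)*tan(3*w)^4 + 855*cos(w/2)*tan(3*w)^2/4 + 207*cos(w/2)/4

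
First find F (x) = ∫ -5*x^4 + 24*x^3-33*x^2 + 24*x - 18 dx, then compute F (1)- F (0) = -12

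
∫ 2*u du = u^2 + C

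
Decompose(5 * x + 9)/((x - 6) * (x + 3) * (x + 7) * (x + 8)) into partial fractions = 31/(70*(x + 8)) - 1/(2*(x + 7)) + 1/(30*(x + 3)) + 1/(42*(x - 6))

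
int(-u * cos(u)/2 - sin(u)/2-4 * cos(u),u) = (-u/2 - 4)*sin(u) + C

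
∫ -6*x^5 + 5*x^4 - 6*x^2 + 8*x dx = -x^6 + x^5 - 2*x^3 + 4*x^2 + C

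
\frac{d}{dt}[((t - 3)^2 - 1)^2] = 4*t^3 - 36*t^2 + 104*t - 96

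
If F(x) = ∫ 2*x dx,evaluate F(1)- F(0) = 1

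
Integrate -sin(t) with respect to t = cos(t) + C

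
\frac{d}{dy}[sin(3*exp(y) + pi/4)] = 3*exp(y)*cos(3*exp(y) + pi/4)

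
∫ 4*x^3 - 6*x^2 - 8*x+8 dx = x^4 - 2*x^3 - 4*x^2 + 8*x + C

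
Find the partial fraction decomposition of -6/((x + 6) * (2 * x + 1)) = -12/(11*(2*x + 1)) + 6/(11*(x + 6))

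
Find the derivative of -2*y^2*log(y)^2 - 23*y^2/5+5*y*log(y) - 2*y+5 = -4*y*log(y)^2 - 4*y*log(y) - 46*y/5 + 5*log(y) + 3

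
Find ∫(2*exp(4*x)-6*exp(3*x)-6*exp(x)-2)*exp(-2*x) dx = ((exp(x) - 3)*exp(x) - 1)^2*exp(-2*x) + C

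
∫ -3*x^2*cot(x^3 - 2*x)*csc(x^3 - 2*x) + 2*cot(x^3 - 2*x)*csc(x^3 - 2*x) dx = csc(x*(x^2 - 2)) + C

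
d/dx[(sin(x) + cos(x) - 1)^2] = 2*cos(2*x) - 2*sqrt(2)*cos(x + pi/4)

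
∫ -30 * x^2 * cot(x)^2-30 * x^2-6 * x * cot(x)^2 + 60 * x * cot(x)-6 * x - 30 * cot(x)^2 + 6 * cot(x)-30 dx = (30*x^2 + 6*x + 30)*cot(x) + C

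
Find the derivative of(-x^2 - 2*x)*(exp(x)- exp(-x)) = (-x^2*exp(2*x) - x^2 - 4*x*exp(2*x) - 2*exp(2*x) + 2)*exp(-x)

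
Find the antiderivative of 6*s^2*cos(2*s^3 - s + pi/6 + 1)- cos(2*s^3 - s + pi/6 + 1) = sin(2*s^3 - s + pi/6 + 1) + C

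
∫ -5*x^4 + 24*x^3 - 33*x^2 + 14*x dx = -x^5 + 6*x^4 - 11*x^3 + 7*x^2 + C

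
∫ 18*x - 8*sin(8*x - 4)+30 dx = 9*x^2 + 30*x + cos(8*x - 4) + C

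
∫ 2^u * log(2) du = 2^u + C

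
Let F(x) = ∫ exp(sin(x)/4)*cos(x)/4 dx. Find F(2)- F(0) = -1 + exp(sin(2)/4)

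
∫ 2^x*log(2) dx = 2^x + C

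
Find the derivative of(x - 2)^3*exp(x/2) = x^3*exp(x/2)/2 - 6*x*exp(x/2) + 8*exp(x/2)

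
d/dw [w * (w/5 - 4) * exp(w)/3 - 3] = w^2*exp(w)/15 - 6*w*exp(w)/5 - 4*exp(w)/3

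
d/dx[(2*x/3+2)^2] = 8*x/9 + 8/3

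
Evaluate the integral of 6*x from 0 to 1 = 3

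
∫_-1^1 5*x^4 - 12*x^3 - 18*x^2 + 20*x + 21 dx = 32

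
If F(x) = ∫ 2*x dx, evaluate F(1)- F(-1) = 0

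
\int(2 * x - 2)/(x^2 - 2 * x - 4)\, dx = log(-x^2 + 2*x + 4) + C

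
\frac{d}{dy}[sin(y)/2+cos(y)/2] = -sin(y)/2 + cos(y)/2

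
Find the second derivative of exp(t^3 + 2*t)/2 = 9*t^4*exp(t^3 + 2*t)/2 + 6*t^2*exp(t^3 + 2*t) + 3*t*exp(t^3 + 2*t) + 2*exp(t^3 + 2*t)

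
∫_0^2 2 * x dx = 4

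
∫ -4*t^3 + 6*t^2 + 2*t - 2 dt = -t^4 + 2*t^3 + t^2 - 2*t + C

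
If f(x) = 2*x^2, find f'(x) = 4*x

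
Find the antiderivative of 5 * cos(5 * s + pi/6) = sin(5*s + pi/6) + C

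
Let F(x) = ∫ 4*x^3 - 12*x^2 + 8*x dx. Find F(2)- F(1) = -1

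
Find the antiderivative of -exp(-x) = exp(-x) + C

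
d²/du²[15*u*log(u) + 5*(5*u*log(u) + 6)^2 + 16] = (250*u*log(u)^2 + 750*u*log(u) + 250*u + 315)/u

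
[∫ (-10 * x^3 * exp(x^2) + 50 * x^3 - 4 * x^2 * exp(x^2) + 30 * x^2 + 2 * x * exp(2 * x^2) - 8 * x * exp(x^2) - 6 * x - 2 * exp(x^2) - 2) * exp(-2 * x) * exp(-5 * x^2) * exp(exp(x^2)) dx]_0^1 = -E + (-7 + E)*exp(-7 + E)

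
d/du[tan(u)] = cos(u)^(-2)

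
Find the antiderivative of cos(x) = sin(x) + C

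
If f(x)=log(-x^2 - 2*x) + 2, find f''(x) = (-2*x^2 - 4*x - 4)/(x^4 + 4*x^3 + 4*x^2)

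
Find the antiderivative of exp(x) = exp(x) + C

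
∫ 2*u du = u^2 + C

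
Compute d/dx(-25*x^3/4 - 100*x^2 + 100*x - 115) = -75*x^2/4 - 200*x + 100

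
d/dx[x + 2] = 1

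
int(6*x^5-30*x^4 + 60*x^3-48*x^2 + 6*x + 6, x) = x^6 - 6*x^5 + 15*x^4 - 16*x^3 + 3*x^2 + 6*x + C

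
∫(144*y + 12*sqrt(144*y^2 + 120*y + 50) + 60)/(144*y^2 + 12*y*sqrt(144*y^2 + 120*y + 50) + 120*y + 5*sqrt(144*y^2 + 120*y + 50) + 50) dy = log(12*y/5 + sqrt((12*y + 5)^2 + 25)/5 + 1) + C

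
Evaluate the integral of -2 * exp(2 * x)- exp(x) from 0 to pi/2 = -(2 + exp(pi/2))^2 + 6 + 3*exp(pi/2)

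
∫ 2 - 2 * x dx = -x^2 + 2*x + C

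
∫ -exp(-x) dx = exp(-x) + C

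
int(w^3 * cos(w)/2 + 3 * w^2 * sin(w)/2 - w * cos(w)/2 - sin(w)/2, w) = w*(w^2 - 1)*sin(w)/2 + C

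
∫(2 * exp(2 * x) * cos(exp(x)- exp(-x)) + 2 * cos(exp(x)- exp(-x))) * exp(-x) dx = 2*sin(2*sinh(x)) + C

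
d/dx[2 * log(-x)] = 2/x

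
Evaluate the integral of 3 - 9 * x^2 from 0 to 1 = 0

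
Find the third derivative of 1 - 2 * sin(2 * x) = 16*cos(2*x)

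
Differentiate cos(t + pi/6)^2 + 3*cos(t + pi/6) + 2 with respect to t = -3*sin(t + pi/6) - sin(2*t + pi/3)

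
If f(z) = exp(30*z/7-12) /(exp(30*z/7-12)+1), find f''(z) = (900*exp(30*z/7 - 12) - 900*exp(60*z/7 - 24))/(49*exp(-36)*exp(90*z/7) + 147*exp(-24)*exp(60*z/7) + 147*exp(-12)*exp(30*z/7) + 49)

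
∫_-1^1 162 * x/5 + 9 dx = 18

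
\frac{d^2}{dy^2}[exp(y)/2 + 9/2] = exp(y)/2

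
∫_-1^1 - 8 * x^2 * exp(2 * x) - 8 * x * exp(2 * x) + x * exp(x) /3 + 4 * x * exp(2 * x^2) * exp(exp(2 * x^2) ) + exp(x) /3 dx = -4*exp(2) + exp(-1)/3 + 4*exp(-2) + E/3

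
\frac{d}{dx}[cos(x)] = -sin(x)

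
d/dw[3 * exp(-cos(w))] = 3*exp(-cos(w))*sin(w)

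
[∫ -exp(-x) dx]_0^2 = -1 + exp(-2)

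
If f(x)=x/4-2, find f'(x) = 1/4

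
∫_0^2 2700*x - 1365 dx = 2670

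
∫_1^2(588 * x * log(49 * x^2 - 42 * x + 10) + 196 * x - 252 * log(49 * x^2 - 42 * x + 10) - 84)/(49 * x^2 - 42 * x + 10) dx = -3*log(17)^2 - 2*log(17) + 2*log(122) + 3*log(122)^2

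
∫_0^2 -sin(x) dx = -1 + cos(2)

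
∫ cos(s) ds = sin(s) + C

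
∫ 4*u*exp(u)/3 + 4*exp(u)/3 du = 4*u*exp(u)/3 + C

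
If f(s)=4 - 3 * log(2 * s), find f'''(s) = -6/s^3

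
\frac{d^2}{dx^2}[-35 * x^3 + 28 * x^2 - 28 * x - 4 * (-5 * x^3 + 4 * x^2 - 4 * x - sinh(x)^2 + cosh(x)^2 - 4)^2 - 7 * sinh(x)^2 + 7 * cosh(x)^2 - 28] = -3000*x^4 + 3200*x^3 - 2688*x^2 - 162*x + 120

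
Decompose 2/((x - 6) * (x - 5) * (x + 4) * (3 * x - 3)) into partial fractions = -1/(675*(x + 4)) + 1/(150*(x - 1)) - 1/(54*(x - 5)) + 1/(75*(x - 6))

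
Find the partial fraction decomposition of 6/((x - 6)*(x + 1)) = -6/(7*(x + 1)) + 6/(7*(x - 6))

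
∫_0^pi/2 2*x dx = pi^2/4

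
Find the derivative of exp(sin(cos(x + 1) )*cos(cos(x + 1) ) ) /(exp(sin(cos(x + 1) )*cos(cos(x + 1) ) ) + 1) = (exp(sin(2*cos(x + 1))/2)*sin(x + 1)*sin(cos(x + 1))^2 - exp(sin(2*cos(x + 1))/2)*sin(x + 1)*cos(cos(x + 1))^2)/(2*exp(sin(2*cos(x + 1))/2) + exp(sin(2*cos(x + 1))) + 1)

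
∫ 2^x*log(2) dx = 2^x + C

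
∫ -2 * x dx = -x^2 + C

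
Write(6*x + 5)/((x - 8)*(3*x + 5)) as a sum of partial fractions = 15/(29*(3*x + 5)) + 53/(29*(x - 8))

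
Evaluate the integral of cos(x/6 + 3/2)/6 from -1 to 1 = -sin(4/3) + sin(5/3)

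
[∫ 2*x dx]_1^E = -1 + exp(2)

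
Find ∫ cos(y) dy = sin(y) + C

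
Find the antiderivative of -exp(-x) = exp(-x) + C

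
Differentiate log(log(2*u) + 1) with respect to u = 1/(u*log(u) + u*log(2) + u)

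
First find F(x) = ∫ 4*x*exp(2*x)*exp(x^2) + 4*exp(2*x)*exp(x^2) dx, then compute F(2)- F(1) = -2*exp(3) + 2*exp(8)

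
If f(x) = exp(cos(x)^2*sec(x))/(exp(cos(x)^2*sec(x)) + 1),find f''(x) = (-exp(cos(x))*sin(x)^2 - exp(cos(x))*cos(x) + sin(x)^2 - cos(x))*exp(cos(x))/(exp(cos(x)) + 1)^3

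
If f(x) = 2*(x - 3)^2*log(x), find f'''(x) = (4*x^2 + 12*x + 36)/x^3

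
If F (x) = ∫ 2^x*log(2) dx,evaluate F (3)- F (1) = 6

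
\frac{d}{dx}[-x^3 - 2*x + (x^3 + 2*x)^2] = 6*x^5 + 16*x^3 - 3*x^2 + 8*x - 2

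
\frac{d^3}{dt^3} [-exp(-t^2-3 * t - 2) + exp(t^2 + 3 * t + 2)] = (8*t^3*exp(2*t^2 + 6*t + 4) + 8*t^3 + 36*t^2*exp(2*t^2 + 6*t + 4) + 36*t^2 + 66*t*exp(2*t^2 + 6*t + 4) + 42*t + 45*exp(2*t^2 + 6*t + 4) + 9)*exp(-t^2 - 3*t - 2)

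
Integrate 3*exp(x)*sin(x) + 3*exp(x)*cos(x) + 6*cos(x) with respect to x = (3*exp(x) + 6)*sin(x) + C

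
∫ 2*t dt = t^2 + C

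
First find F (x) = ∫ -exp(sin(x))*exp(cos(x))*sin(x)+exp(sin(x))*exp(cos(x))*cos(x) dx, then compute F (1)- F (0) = -E + exp(cos(1) + sin(1))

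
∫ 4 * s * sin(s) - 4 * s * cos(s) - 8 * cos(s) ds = -4*sqrt(2)*(s + 1)*sin(s + pi/4) + C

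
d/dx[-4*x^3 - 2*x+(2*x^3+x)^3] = 72*x^8 + 84*x^6 + 30*x^4 - 9*x^2 - 2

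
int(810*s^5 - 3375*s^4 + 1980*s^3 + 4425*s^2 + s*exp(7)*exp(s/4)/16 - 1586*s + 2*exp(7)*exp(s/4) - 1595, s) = -18*s^2 + 30*s + (s + 28)*exp(s/4 + 7)/4 - 5*(-3*s^2 + 5*s + 5)^3 + 5*(-3*s^2 + 5*s + 5)^2 + C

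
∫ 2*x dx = x^2 + C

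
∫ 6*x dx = 3*x^2 + C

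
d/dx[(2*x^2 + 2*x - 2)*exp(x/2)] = x^2*exp(x/2) + 5*x*exp(x/2) + exp(x/2)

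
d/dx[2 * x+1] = 2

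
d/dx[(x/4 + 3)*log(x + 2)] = (x*log(x + 2) + x + 2*log(x + 2) + 12)/(4*x + 8)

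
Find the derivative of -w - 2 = -1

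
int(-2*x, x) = -x^2 + C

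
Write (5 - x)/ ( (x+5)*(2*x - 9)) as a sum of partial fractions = 1/(19*(2*x - 9)) - 10/(19*(x + 5))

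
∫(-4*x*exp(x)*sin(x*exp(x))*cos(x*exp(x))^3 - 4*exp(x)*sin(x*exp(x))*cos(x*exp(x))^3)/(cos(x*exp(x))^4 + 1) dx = log(cos(x*exp(x))^4 + 1) + C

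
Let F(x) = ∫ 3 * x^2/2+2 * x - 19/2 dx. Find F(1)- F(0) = -8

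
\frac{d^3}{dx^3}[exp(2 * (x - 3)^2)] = 64*x^3*exp(2*x^2 - 12*x + 18) - 576*x^2*exp(2*x^2 - 12*x + 18) + 1776*x*exp(2*x^2 - 12*x + 18) - 1872*exp(2*x^2 - 12*x + 18)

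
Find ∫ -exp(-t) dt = exp(-t) + C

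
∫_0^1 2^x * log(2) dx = 1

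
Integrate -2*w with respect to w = -w^2 + C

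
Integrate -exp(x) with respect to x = -exp(x) + C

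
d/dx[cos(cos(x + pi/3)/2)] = sin(x + pi/3)*sin(cos(x + pi/3)/2)/2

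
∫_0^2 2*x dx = 4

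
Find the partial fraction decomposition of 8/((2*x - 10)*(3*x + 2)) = -12/(17*(3*x + 2)) + 4/(17*(x - 5))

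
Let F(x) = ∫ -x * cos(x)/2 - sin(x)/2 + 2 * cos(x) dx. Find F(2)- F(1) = -3*sin(1)/2 + sin(2)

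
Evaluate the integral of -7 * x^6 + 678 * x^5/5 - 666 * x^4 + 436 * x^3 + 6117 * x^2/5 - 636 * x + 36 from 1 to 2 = 3696/5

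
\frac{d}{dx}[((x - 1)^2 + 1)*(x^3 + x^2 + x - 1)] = 5*x^4 - 4*x^3 + 3*x^2 - 2*x + 4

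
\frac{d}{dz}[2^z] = 2^z*log(2)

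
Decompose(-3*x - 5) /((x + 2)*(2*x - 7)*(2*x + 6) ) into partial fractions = -31/(143*(2*x - 7)) + 2/(13*(x + 3)) - 1/(22*(x + 2))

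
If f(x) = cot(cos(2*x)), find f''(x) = 8*sin(2*x)^2*cot(cos(2*x))^3 + 8*sin(2*x)^2*cot(cos(2*x)) + 4*cos(2*x)*cot(cos(2*x))^2 + 4*cos(2*x)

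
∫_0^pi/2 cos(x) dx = 1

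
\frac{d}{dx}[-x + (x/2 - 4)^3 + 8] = 3*x^2/8 - 6*x + 23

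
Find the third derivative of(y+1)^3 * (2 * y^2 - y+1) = 120*y^2 + 120*y + 24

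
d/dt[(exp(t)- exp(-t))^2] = (2*exp(4*t) - 2)*exp(-2*t)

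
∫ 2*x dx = x^2 + C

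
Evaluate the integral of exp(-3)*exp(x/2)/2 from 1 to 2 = -exp(-5/2) + exp(-2)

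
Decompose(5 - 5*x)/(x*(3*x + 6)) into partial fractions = -5/(2*(x + 2)) + 5/(6*x)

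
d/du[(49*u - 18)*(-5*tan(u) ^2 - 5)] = 5*(-98*u*sin(u)/cos(u) + 36*sin(u)/cos(u) - 49)/cos(u)^2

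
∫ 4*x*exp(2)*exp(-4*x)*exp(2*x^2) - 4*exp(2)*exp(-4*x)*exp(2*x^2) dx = exp(2*(x - 1)^2) + C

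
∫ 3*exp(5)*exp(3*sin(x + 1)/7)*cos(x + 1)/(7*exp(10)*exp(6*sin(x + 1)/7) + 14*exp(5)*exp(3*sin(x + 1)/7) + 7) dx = exp(3*sin(x + 1)/7 + 5)/(exp(3*sin(x + 1)/7 + 5) + 1) + C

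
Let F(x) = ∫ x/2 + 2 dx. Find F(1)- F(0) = 9/4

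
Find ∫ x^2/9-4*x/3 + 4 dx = x^3/27 - 2*x^2/3 + 4*x + C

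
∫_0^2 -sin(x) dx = -1 + cos(2)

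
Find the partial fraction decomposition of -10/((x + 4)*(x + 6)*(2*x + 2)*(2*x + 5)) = 40/(63*(2*x + 5)) + 1/(14*(x + 6)) - 5/(18*(x + 4)) - 1/(9*(x + 1))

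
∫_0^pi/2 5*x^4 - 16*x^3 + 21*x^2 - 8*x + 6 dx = (pi/2 + pi^3/8)*((-2 + pi/2)^2 + 2)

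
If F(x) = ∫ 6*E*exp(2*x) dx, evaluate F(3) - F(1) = -3*exp(3) + 3*exp(7)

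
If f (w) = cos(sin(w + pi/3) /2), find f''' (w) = 3*sin(w + pi/3)*cos(w + pi/3)*cos(sin(w + pi/3)/2)/4 + sin(sin(w + pi/3)/2)*cos(w + pi/3)^3/8 + sin(sin(w + pi/3)/2)*cos(w + pi/3)/2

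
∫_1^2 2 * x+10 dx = 13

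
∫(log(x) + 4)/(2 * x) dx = (log(x) + 4)^2/4 + C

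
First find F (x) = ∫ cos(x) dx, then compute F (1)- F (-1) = 2*sin(1)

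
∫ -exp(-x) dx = exp(-x) + C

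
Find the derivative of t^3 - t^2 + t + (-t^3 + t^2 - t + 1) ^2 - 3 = 6*t^5 - 10*t^4 + 12*t^3 - 9*t^2 + 4*t - 1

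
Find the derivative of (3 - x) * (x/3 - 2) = 3 - 2*x/3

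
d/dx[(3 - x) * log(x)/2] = (-x*log(x) - x + 3)/(2*x)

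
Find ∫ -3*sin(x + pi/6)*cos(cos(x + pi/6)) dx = 3*sin(cos(x + pi/6)) + C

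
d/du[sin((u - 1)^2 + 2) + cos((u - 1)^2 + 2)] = -2*u*sin(u^2 - 2*u + 3) + 2*u*cos(u^2 - 2*u + 3) + 2*sin(u^2 - 2*u + 3) - 2*cos(u^2 - 2*u + 3)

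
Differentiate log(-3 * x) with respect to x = 1/x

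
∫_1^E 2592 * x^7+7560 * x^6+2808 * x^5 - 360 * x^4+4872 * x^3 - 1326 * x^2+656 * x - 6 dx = -2898 + 2*E*(-3*exp(3) - 5*exp(2) - 3 + 2*E) + 36*(-3*exp(3) - 5*exp(2) - 3 + 2*E)^2*exp(2)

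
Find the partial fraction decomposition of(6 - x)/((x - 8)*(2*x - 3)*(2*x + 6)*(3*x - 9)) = 2/(117*(2*x - 3)) - 1/(396*(x + 3)) - 1/(180*(x - 3)) - 1/(2145*(x - 8))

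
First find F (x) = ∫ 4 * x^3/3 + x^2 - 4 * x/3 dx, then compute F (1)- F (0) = 0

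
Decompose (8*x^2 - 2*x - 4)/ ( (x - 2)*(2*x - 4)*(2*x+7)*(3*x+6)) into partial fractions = -404/(1089*(2*x + 7)) + 1/(9*(x + 2)) + 9/(121*(x - 2)) + 1/(11*(x - 2)^2)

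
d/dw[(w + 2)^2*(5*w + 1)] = 15*w^2 + 42*w + 24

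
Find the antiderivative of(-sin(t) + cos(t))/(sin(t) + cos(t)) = log(sin(t + pi/4)) + C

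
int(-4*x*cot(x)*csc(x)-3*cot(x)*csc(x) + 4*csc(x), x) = (4*x + 3)*csc(x) + C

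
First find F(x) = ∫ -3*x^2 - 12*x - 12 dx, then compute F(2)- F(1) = -37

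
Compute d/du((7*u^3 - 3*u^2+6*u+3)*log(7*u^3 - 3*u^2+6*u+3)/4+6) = 21*u^2*log(7*u^3 - 3*u^2 + 6*u + 3)/4 + 21*u^2/4 - 3*u*log(7*u^3 - 3*u^2 + 6*u + 3)/2 - 3*u/2 + 3*log(7*u^3 - 3*u^2 + 6*u + 3)/2 + 3/2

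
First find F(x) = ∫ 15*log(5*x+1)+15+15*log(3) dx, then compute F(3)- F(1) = -18*log(18) + 48*log(48)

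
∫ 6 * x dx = 3*x^2 + C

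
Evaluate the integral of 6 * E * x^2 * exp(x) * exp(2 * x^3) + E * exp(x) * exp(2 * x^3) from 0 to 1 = -E + exp(4)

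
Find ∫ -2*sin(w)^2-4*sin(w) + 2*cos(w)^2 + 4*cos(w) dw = (sqrt(2)*sin(w + pi/4) + 2)^2 + C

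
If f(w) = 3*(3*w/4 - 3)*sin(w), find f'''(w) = -9*w*cos(w)/4 - 27*sin(w)/4 + 9*cos(w)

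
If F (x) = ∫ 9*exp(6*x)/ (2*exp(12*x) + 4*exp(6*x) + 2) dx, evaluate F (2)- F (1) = -3*exp(6)/(4*(1 + exp(6))) + 3*exp(12)/(4*(1 + exp(12)))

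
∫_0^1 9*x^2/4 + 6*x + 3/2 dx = 21/4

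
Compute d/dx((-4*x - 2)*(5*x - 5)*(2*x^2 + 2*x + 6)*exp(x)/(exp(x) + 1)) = (-40*x^4*exp(x) - 160*x^3*exp(2*x) - 180*x^3*exp(x) - 60*x^2*exp(2*x) - 140*x^2*exp(x) - 160*x*exp(2*x) - 80*x*exp(x) + 80*exp(2*x) + 140*exp(x))/(exp(2*x) + 2*exp(x) + 1)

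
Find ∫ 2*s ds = s^2 + C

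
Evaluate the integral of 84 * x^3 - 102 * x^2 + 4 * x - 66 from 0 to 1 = -77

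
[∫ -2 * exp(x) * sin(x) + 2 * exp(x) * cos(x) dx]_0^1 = -2 + 2*E*cos(1)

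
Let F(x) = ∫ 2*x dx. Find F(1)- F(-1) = 0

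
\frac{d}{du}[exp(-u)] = -exp(-u)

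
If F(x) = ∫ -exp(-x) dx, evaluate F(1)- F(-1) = -E + exp(-1)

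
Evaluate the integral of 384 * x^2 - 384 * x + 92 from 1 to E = -12 - 4*E + 2*(-2 + 4*E)^3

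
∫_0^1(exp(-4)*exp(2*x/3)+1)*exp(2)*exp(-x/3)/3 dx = -exp(5/3) - exp(-2) + exp(-5/3) + exp(2)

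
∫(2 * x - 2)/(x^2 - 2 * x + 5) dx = log((x - 1)^2 + 4) + C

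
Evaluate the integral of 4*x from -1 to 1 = 0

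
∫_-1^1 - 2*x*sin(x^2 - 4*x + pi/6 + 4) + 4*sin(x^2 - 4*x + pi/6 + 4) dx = cos(pi/6 + 1) - cos(pi/6 + 9)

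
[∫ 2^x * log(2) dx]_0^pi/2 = -1 + 2^(pi/2)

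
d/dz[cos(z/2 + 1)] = -sin(z/2 + 1)/2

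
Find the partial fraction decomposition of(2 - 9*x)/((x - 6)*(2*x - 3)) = 23/(9*(2*x - 3)) - 52/(9*(x - 6))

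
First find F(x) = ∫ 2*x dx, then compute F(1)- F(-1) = 0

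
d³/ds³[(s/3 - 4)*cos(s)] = s*sin(s)/3 - 4*sin(s) - cos(s)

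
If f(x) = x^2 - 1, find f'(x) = 2*x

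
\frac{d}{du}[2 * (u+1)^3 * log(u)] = (6*u^3*log(u) + 2*u^3 + 12*u^2*log(u) + 6*u^2 + 6*u*log(u) + 6*u + 2)/u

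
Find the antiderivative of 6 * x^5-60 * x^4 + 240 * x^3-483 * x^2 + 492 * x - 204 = x^6 - 12*x^5 + 60*x^4 - 161*x^3 + 246*x^2 - 204*x + C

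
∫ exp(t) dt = exp(t) + C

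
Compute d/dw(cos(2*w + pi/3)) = -2*sin(2*w + pi/3)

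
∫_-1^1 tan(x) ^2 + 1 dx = 2*tan(1)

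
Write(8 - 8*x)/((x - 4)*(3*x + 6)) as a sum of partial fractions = -4/(3*(x + 2)) - 4/(3*(x - 4))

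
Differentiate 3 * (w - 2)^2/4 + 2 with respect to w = 3*w/2 - 3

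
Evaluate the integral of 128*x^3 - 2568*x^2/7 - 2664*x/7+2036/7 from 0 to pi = (-16*pi^2 + 20 + 12*pi)*(-2*pi^2 + 14 + 43*pi/7) - 280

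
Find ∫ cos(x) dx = sin(x) + C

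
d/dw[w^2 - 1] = 2*w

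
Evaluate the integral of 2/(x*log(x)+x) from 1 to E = 2*log(2)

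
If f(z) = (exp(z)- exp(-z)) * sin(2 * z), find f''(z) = (-3*exp(2*z)*sin(2*z) + 4*exp(2*z)*cos(2*z) + 3*sin(2*z) + 4*cos(2*z))*exp(-z)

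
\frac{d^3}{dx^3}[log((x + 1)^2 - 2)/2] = (2*x^3 + 6*x^2 + 18*x + 14)/(x^6 + 6*x^5 + 9*x^4 - 4*x^3 - 9*x^2 + 6*x - 1)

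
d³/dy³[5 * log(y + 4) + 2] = 10/(y^3 + 12*y^2 + 48*y + 64)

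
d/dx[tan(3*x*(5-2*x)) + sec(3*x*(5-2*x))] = -12*x*tan(6*x^2 - 15*x)^2 + 12*x*tan(6*x^2 - 15*x)*sec(6*x^2 - 15*x) - 12*x + 15*tan(6*x^2 - 15*x)^2 - 15*tan(6*x^2 - 15*x)*sec(6*x^2 - 15*x) + 15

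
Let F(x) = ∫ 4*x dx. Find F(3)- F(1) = 16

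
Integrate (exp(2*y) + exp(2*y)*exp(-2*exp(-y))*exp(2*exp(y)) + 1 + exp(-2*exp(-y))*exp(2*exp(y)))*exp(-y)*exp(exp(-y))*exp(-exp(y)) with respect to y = 2*sinh(2*sinh(y)) + C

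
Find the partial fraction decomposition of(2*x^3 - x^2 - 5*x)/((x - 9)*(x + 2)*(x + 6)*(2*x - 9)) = -124/(273*(2*x - 9)) + 73/(210*(x + 6)) - 5/(286*(x + 2)) + 148/(165*(x - 9))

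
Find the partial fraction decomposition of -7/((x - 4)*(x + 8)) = 7/(12*(x + 8)) - 7/(12*(x - 4))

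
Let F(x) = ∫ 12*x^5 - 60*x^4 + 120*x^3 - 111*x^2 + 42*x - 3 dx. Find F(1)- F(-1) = -104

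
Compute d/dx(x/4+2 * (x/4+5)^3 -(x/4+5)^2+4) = 3*x^2/32 + 29*x/8 + 141/4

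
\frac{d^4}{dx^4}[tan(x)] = 24*tan(x)^5 + 40*tan(x)^3 + 16*tan(x)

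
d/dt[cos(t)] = -sin(t)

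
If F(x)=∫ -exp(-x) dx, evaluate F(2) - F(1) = -exp(-1) + exp(-2)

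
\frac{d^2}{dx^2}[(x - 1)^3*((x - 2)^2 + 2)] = 20*x^3 - 84*x^2 + 126*x - 62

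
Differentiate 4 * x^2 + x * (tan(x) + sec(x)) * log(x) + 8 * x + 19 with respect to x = x*log(x)*tan(x)^2 + x*log(x)*tan(x)*sec(x) + x*log(x) + 8*x + log(x)*tan(x) + log(x)*sec(x) + tan(x) + sec(x) + 8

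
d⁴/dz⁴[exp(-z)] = exp(-z)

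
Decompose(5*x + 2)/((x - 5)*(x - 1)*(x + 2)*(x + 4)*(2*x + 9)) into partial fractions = -328/(1045*(2*x + 9)) + 1/(5*(x + 4)) - 4/(105*(x + 2)) - 7/(660*(x - 1)) + 3/(532*(x - 5))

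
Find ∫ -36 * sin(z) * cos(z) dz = 18*cos(z)^2 + C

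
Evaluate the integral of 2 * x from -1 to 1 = 0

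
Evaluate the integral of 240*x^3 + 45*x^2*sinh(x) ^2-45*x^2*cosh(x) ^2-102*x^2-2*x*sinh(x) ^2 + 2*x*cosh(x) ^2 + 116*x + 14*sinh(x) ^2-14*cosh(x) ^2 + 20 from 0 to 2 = 816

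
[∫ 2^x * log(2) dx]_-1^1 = 3/2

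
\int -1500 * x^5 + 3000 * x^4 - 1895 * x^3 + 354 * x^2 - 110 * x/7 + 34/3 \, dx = -250*x^6 + 600*x^5 - 1895*x^4/4 + 118*x^3 - 55*x^2/7 + 34*x/3 + C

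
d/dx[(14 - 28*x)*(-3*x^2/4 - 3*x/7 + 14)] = 63*x^2 + 3*x - 398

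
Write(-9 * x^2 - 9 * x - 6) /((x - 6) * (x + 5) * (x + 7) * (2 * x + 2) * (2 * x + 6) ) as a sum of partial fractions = -2/(13*(x + 7)) + 93/(352*(x + 5)) - 5/(48*(x + 3)) + 1/(224*(x + 1)) - 32/(3003*(x - 6))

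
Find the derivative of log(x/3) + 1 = 1/x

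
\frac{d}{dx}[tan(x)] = cos(x)^(-2)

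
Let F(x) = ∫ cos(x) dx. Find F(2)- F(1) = -sin(1) + sin(2)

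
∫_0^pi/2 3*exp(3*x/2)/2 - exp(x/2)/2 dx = -exp(pi/4) + exp(3*pi/4)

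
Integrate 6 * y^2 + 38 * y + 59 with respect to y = 2*y^3 + 19*y^2 + 59*y + C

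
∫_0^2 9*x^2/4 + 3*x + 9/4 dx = 33/2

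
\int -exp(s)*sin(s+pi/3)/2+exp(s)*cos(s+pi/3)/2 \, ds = exp(s)*cos(s + pi/3)/2 + C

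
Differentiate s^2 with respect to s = 2*s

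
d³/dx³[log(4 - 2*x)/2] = 1/(x^3 - 6*x^2 + 12*x - 8)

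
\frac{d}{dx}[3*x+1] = 3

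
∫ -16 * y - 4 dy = -8*y^2 - 4*y + C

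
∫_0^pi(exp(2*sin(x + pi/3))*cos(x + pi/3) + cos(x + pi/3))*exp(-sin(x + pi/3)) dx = -2*exp(sqrt(3)/2) + 2*exp(-sqrt(3)/2)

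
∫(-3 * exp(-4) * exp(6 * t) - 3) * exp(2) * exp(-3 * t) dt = -2*sinh(3*t - 2) + C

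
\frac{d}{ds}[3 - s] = -1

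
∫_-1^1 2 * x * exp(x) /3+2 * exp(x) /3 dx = 2*exp(-1)/3 + 2*E/3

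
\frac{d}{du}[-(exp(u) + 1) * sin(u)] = -sqrt(2)*exp(u)*sin(u + pi/4) - cos(u)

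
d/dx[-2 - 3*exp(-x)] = 3*exp(-x)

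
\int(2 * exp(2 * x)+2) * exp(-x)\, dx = 4*sinh(x) + C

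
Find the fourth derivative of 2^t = 2^t*log(2)^4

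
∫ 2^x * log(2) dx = 2^x + C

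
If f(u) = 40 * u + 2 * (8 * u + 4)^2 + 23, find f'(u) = 256*u + 168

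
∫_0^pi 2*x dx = pi^2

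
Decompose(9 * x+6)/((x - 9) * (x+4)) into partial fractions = 30/(13*(x + 4)) + 87/(13*(x - 9))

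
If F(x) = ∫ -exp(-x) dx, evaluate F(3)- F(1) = -exp(-1) + exp(-3)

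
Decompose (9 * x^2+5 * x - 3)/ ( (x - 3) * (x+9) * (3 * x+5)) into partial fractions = -123/(308*(3*x + 5)) + 227/(88*(x + 9)) + 31/(56*(x - 3))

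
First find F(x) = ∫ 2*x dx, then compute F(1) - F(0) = 1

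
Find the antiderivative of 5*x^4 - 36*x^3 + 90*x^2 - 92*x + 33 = x^5 - 9*x^4 + 30*x^3 - 46*x^2 + 33*x + C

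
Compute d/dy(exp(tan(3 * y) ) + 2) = 3*exp(tan(3*y))/cos(3*y)^2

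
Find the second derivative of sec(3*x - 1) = 18*tan(3*x - 1)^2*sec(3*x - 1) + 9*sec(3*x - 1)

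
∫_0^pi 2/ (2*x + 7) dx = -log(7) + log(2*pi + 7)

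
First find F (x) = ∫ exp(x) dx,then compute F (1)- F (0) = -1 + E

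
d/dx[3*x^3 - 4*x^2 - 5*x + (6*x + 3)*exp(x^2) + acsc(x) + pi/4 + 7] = (12*x^4*sqrt(1 - 1/x^2)*exp(x^2) + 9*x^4*sqrt(1 - 1/x^2) + 6*x^3*sqrt(1 - 1/x^2)*exp(x^2) - 8*x^3*sqrt(1 - 1/x^2) + 6*x^2*sqrt(1 - 1/x^2)*exp(x^2) - 5*x^2*sqrt(1 - 1/x^2) - 1)/(x^2*sqrt(1 - 1/x^2))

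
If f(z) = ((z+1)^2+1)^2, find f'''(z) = 24*z + 24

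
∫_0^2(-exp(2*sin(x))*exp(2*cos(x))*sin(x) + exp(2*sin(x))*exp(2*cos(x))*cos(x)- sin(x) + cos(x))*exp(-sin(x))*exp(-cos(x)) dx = -E - exp(-sin(2) - cos(2)) + exp(-1) + exp(cos(2) + sin(2))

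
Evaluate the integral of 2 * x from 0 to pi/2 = pi^2/4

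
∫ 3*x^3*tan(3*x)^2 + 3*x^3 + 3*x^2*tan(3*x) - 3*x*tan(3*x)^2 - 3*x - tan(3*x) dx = x*(x^2 - 1)*tan(3*x) + C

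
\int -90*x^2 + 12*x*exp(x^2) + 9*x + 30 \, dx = -30*x^3 + 9*x^2/2 + 30*x + 6*exp(x^2) + C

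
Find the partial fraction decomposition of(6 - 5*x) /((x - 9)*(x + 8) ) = -46/(17*(x + 8)) - 39/(17*(x - 9))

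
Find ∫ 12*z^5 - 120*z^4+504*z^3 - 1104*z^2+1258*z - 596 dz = 2*z^6 - 24*z^5 + 126*z^4 - 368*z^3 + 629*z^2 - 596*z + C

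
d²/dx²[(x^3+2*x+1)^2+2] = 30*x^4 + 48*x^2 + 12*x + 8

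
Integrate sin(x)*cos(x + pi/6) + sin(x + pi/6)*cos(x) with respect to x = -cos(2*x + pi/6)/2 + C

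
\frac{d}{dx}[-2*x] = -2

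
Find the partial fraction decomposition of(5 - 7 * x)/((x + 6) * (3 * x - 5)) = -20/(23*(3*x - 5)) - 47/(23*(x + 6))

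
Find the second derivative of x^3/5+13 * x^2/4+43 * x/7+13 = 6*x/5 + 13/2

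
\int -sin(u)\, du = cos(u) + C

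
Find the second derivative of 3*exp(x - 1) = 3*exp(x - 1)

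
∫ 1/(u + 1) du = log(2*u + 2) + C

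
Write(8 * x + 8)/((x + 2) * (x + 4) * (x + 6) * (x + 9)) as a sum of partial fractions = 64/(105*(x + 9)) - 5/(3*(x + 6)) + 6/(5*(x + 4)) - 1/(7*(x + 2))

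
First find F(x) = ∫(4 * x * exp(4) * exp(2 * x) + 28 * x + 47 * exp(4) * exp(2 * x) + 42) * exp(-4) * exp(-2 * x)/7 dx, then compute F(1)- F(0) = -6*exp(-6) + 4*exp(-4) + 7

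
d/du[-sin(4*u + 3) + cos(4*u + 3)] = -4*sin(4*u + 3) - 4*cos(4*u + 3)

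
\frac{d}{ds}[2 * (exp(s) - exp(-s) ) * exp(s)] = 4*exp(2*s)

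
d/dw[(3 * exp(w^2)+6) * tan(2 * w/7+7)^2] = 6*w*exp(w^2)*tan(2*w/7 + 7)^2 + 12*exp(w^2)*tan(2*w/7 + 7)^3/7 + 12*exp(w^2)*tan(2*w/7 + 7)/7 + 24*tan(2*w/7 + 7)^3/7 + 24*tan(2*w/7 + 7)/7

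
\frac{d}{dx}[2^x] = 2^x*log(2)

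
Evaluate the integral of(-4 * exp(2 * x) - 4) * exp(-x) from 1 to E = -4*exp(E) - 4*exp(-1) + 4*exp(-E) + 4*E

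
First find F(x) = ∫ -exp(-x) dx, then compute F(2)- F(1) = -exp(-1) + exp(-2)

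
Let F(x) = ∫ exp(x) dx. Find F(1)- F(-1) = E - exp(-1)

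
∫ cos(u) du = sin(u) + C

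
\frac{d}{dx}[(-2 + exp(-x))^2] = (4*exp(x) - 2)*exp(-2*x)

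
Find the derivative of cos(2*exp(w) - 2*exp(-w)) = -2*(exp(2*w) + 1)*exp(-w)*sin(2*exp(w) - 2*exp(-w))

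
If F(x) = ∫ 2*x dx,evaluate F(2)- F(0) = 4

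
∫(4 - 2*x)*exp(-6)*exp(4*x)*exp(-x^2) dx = exp(-(x - 2)^2 - 2) + C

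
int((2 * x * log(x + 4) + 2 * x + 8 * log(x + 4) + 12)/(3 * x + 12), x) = 2*(x + 6)*log(x + 4)/3 + C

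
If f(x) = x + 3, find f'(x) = 1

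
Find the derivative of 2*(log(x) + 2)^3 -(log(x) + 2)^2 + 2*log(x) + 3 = (6*log(x)^2 + 22*log(x) + 22)/x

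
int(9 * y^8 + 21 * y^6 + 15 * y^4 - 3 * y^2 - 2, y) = y^9 + 3*y^7 + 3*y^5 - y^3 - 2*y + C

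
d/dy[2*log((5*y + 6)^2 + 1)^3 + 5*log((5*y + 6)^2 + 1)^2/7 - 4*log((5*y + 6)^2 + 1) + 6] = (2100*y*log(25*y^2 + 60*y + 37)^2 + 500*y*log(25*y^2 + 60*y + 37) - 1400*y + 2520*log(25*y^2 + 60*y + 37)^2 + 600*log(25*y^2 + 60*y + 37) - 1680)/(175*y^2 + 420*y + 259)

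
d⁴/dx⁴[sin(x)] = sin(x)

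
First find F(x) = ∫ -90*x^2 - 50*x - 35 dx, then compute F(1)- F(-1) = -130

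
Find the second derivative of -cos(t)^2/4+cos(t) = -cos(t) + cos(2*t)/2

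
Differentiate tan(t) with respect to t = cos(t)^(-2)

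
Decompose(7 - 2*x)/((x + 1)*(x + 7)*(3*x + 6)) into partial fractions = 7/(30*(x + 7)) - 11/(15*(x + 2)) + 1/(2*(x + 1))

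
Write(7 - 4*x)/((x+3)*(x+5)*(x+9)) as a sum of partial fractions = 43/(24*(x + 9)) - 27/(8*(x + 5)) + 19/(12*(x + 3))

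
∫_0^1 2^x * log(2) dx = 1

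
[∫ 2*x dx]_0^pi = pi^2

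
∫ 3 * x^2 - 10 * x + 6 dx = x^3 - 5*x^2 + 6*x + C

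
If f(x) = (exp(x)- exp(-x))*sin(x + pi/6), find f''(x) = 2*(exp(2*x) + 1)*exp(-x)*cos(x + pi/6)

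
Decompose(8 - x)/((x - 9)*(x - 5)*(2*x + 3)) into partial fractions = 38/(273*(2*x + 3)) - 3/(52*(x - 5)) - 1/(84*(x - 9))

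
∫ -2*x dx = -x^2 + C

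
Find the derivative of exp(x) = exp(x)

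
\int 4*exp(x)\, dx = 4*exp(x) + C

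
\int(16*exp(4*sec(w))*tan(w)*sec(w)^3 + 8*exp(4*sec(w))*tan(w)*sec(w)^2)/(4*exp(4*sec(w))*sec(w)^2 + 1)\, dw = log(4*exp(4*sec(w))*sec(w)^2 + 1) + C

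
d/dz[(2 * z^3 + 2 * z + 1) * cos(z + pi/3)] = -2*z^3*sin(z + pi/3) + 6*z^2*cos(z + pi/3) - 2*z*sin(z + pi/3) - sin(z + pi/3) + 2*cos(z + pi/3)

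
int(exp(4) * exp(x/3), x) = 3*exp(x/3 + 4) + C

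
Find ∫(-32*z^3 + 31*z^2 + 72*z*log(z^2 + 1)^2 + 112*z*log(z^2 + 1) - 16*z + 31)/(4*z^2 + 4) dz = -4*z^2 + 31*z/4 + 3*log(z^2 + 1)^3 + 7*log(z^2 + 1)^2 + 2*log(z^2 + 1) + C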